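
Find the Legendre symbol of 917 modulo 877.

1

Reduce the numerator: 917 ≡ 40 (mod 877), so (917|877) = (40|877).
Factor out 2: 40 = 2^3·5. Since 877 ≡ 5 (mod 8), (2|877) = -1, and (2|877)^3 = -1. Now have -(5|877).
5 ≡ 1 (mod 4), so quadratic reciprocity gives (5|877) = (877|5). Reduce: 877 ≡ 2 (mod 5). Now have -(2|5).
Factor out 2: 2 = 2. Since 5 ≡ 5 (mod 8), (2|5) = -1. Now have (1|5).
(1|5) = 1. Collecting the sign factors: 1.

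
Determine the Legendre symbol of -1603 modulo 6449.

1

(-1603/6449)
  = (1603/6449)    [6449 ≡ 1 mod 4 ⇒ (-1/6449) = +1]
  = (6449/1603)    [QR: 6449 ≡ 1 mod 4, sign kept]
  = (37/1603)    [6449 ≡ 37 mod 1603]
  = (1603/37)    [QR: 37 ≡ 1 mod 4, sign kept]
  = (12/37)    [1603 ≡ 12 mod 37]
  = (3/37)    [37 ≡ 5 mod 8 ⇒ (2/37)^2 = +1]
  = (37/3)    [QR: 37 ≡ 1 mod 4, sign kept]
  = (1/3)    [37 ≡ 1 mod 3]
  = 1    [(1/3) = 1]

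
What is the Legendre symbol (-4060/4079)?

1

Reduce the numerator: -4060 ≡ 19 (mod 4079), so (-4060/4079) = (19/4079).
Both 19 ≡ 3 and 4079 ≡ 3 (mod 4), so reciprocity gives (19/4079) = -(4079/19). Reduce: 4079 ≡ 13 (mod 19). Now have -(13/19).
13 ≡ 1 (mod 4), so quadratic reciprocity gives (13/19) = (19/13). Reduce: 19 ≡ 6 (mod 13). Now have -(6/13).
Factor out 2: 6 = 2·3. Since 13 ≡ 5 (mod 8), (2/13) = -1. Now have (3/13).
13 ≡ 1 (mod 4), so quadratic reciprocity gives (3/13) = (13/3). Reduce: 13 ≡ 1 (mod 3). Now have (1/3).
(1/3) = 1. Collecting the sign factors: 1.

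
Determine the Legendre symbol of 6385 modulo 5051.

-1

Reduce the numerator: 6385 ≡ 1334 (mod 5051), so (6385 / 5051) = (1334 / 5051).
Factor out 2: 1334 = 2·667. Since 5051 ≡ 3 (mod 8), (2 / 5051) = -1. Now have -(667 / 5051).
Both 667 ≡ 3 and 5051 ≡ 3 (mod 4), so reciprocity gives (667 / 5051) = -(5051 / 667). Reduce: 5051 ≡ 382 (mod 667). Now have (382 / 667).
Factor out 2: 382 = 2·191. Since 667 ≡ 3 (mod 8), (2 / 667) = -1. Now have -(191 / 667).
Both 191 ≡ 3 and 667 ≡ 3 (mod 4), so reciprocity gives (191 / 667) = -(667 / 191). Reduce: 667 ≡ 94 (mod 191). Now have (94 / 191).
Factor out 2: 94 = 2·47. Since 191 ≡ 7 (mod 8), (2 / 191) = +1. Now have (47 / 191).
Both 47 ≡ 3 and 191 ≡ 3 (mod 4), so reciprocity gives (47 / 191) = -(191 / 47). Reduce: 191 ≡ 3 (mod 47). Now have -(3 / 47).
Both 3 ≡ 3 and 47 ≡ 3 (mod 4), so reciprocity gives (3 / 47) = -(47 / 3). Reduce: 47 ≡ 2 (mod 3). Now have (2 / 3).
Factor out 2: 2 = 2. Since 3 ≡ 3 (mod 8), (2 / 3) = -1. Now have -(1 / 3).
(1 / 3) = 1. Collecting the sign factors: -1.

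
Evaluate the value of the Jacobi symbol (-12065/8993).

Reduce the numerator: -12065 ≡ 5921 (mod 8993), so (-12065/8993) = (5921/8993).
5921 ≡ 1 (mod 4), so quadratic reciprocity gives (5921/8993) = (8993/5921). Reduce: 8993 ≡ 3072 (mod 5921). Now have (3072/5921).
Factor out 2: 3072 = 2^10·3. Since 5921 ≡ 1 (mod 8), (2/5921) = +1, and (2/5921)^10 = +1. Now have (3/5921).
5921 ≡ 1 (mod 4), so quadratic reciprocity gives (3/5921) = (5921/3). Reduce: 5921 ≡ 2 (mod 3). Now have (2/3).
Factor out 2: 2 = 2. Since 3 ≡ 3 (mod 8), (2/3) = -1. Now have -(1/3).
(1/3) = 1. Collecting the sign factors: -1.

-1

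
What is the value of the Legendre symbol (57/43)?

Reduce the numerator: 57 ≡ 14 (mod 43), so (57/43) = (14/43).
Factor out 2: 14 = 2·7. Since 43 ≡ 3 (mod 8), (2/43) = -1. Now have -(7/43).
Both 7 ≡ 3 and 43 ≡ 3 (mod 4), so reciprocity gives (7/43) = -(43/7). Reduce: 43 ≡ 1 (mod 7). Now have (1/7).
(1/7) = 1. Collecting the sign factors: 1.

1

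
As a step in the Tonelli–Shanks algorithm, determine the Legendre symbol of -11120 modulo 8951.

(-11120/8951)
  = -(11120/8951)    [8951 ≡ 3 mod 4 ⇒ (-1/8951) = -1]
  = -(2169/8951)    [11120 ≡ 2169 mod 8951]
  = -(8951/2169)    [QR: 2169 ≡ 1 mod 4, sign kept]
  = -(275/2169)    [8951 ≡ 275 mod 2169]
  = -(2169/275)    [QR: 2169 ≡ 1 mod 4, sign kept]
  = -(244/275)    [2169 ≡ 244 mod 275]
  = -(61/275)    [275 ≡ 3 mod 8 ⇒ (2/275)^2 = +1]
  = -(275/61)    [QR: 61 ≡ 1 mod 4, sign kept]
  = -(31/61)    [275 ≡ 31 mod 61]
  = -(61/31)    [QR: 61 ≡ 1 mod 4, sign kept]
  = -(30/31)    [61 ≡ 30 mod 31]
  = -(15/31)    [31 ≡ 7 mod 8 ⇒ (2/31) = +1]
  = (31/15)    [QR: both ≡ 3 mod 4, sign flips]
  = (1/15)    [31 ≡ 1 mod 15]
  = 1    [(1/15) = 1]

1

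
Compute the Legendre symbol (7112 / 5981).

-1

Reduce the numerator: 7112 ≡ 1131 (mod 5981), so (7112 / 5981) = (1131 / 5981).
5981 ≡ 1 (mod 4), so quadratic reciprocity gives (1131 / 5981) = (5981 / 1131). Reduce: 5981 ≡ 326 (mod 1131). Now have (326 / 1131).
Factor out 2: 326 = 2·163. Since 1131 ≡ 3 (mod 8), (2 / 1131) = -1. Now have -(163 / 1131).
Both 163 ≡ 3 and 1131 ≡ 3 (mod 4), so reciprocity gives (163 / 1131) = -(1131 / 163). Reduce: 1131 ≡ 153 (mod 163). Now have (153 / 163).
153 ≡ 1 (mod 4), so quadratic reciprocity gives (153 / 163) = (163 / 153). Reduce: 163 ≡ 10 (mod 153). Now have (10 / 153).
Factor out 2: 10 = 2·5. Since 153 ≡ 1 (mod 8), (2 / 153) = +1. Now have (5 / 153).
5 ≡ 1 (mod 4), so quadratic reciprocity gives (5 / 153) = (153 / 5). Reduce: 153 ≡ 3 (mod 5). Now have (3 / 5).
5 ≡ 1 (mod 4), so quadratic reciprocity gives (3 / 5) = (5 / 3). Reduce: 5 ≡ 2 (mod 3). Now have (2 / 3).
Factor out 2: 2 = 2. Since 3 ≡ 3 (mod 8), (2 / 3) = -1. Now have -(1 / 3).
(1 / 3) = 1. Collecting the sign factors: -1.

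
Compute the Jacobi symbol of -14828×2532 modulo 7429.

-1

By multiplicativity, (-14828·2532/7429) = (-14828/7429)·(2532/7429).
First factor (-14828/7429):
Reduce the numerator: -14828 ≡ 30 (mod 7429), so (-14828/7429) = (30/7429).
Factor out 2: 30 = 2·15. Since 7429 ≡ 5 (mod 8), (2/7429) = -1. Now have -(15/7429).
7429 ≡ 1 (mod 4), so quadratic reciprocity gives (15/7429) = (7429/15). Reduce: 7429 ≡ 4 (mod 15). Now have -(4/15).
Factor out 2: 4 = 2^2. Since 15 ≡ 7 (mod 8), (2/15) = +1, and (2/15)^2 = +1. Now have -(1/15).
(1/15) = 1. Collecting the sign factors: -1.
Second factor (2532/7429):
Factor out 2: 2532 = 2^2·633. Since 7429 ≡ 5 (mod 8), (2/7429) = -1, and (2/7429)^2 = +1. Now have (633/7429).
633 ≡ 1 (mod 4), so quadratic reciprocity gives (633/7429) = (7429/633). Reduce: 7429 ≡ 466 (mod 633). Now have (466/633).
Factor out 2: 466 = 2·233. Since 633 ≡ 1 (mod 8), (2/633) = +1. Now have (233/633).
233 ≡ 1 (mod 4), so quadratic reciprocity gives (233/633) = (633/233). Reduce: 633 ≡ 167 (mod 233). Now have (167/233).
233 ≡ 1 (mod 4), so quadratic reciprocity gives (167/233) = (233/167). Reduce: 233 ≡ 66 (mod 167). Now have (66/167).
Factor out 2: 66 = 2·33. Since 167 ≡ 7 (mod 8), (2/167) = +1. Now have (33/167).
33 ≡ 1 (mod 4), so quadratic reciprocity gives (33/167) = (167/33). Reduce: 167 ≡ 2 (mod 33). Now have (2/33).
Factor out 2: 2 = 2. Since 33 ≡ 1 (mod 8), (2/33) = +1. Now have (1/33).
(1/33) = 1. Collecting the sign factors: 1.
Product: (-1)·(1) = -1.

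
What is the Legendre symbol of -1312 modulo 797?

-1

Reduce the numerator: -1312 ≡ 282 (mod 797), so (-1312/797) = (282/797).
Factor out 2: 282 = 2·141. Since 797 ≡ 5 (mod 8), (2/797) = -1. Now have -(141/797).
141 ≡ 1 (mod 4), so quadratic reciprocity gives (141/797) = (797/141). Reduce: 797 ≡ 92 (mod 141). Now have -(92/141).
Factor out 2: 92 = 2^2·23. Since 141 ≡ 5 (mod 8), (2/141) = -1, and (2/141)^2 = +1. Now have -(23/141).
141 ≡ 1 (mod 4), so quadratic reciprocity gives (23/141) = (141/23). Reduce: 141 ≡ 3 (mod 23). Now have -(3/23).
Both 3 ≡ 3 and 23 ≡ 3 (mod 4), so reciprocity gives (3/23) = -(23/3). Reduce: 23 ≡ 2 (mod 3). Now have (2/3).
Factor out 2: 2 = 2. Since 3 ≡ 3 (mod 8), (2/3) = -1. Now have -(1/3).
(1/3) = 1. Collecting the sign factors: -1.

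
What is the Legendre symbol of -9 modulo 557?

1

(-9 / 557)
  = (9 / 557)    [557 ≡ 1 mod 4 ⇒ (-1 / 557) = +1]
  = (557 / 9)    [QR: 9 ≡ 1 mod 4, sign kept]
  = (8 / 9)    [557 ≡ 8 mod 9]
  = (1 / 9)    [9 ≡ 1 mod 8 ⇒ (2 / 9)^3 = +1]
  = 1    [(1 / 9) = 1]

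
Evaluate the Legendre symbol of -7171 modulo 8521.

1

Pull out -1: (-7171/8521) = (-1/8521)·(7171/8521). Since 8521 ≡ 1 (mod 4), (-1/8521) = +1. Now have (7171/8521).
8521 ≡ 1 (mod 4), so quadratic reciprocity gives (7171/8521) = (8521/7171). Reduce: 8521 ≡ 1350 (mod 7171). Now have (1350/7171).
Factor out 2: 1350 = 2·675. Since 7171 ≡ 3 (mod 8), (2/7171) = -1. Now have -(675/7171).
Both 675 ≡ 3 and 7171 ≡ 3 (mod 4), so reciprocity gives (675/7171) = -(7171/675). Reduce: 7171 ≡ 421 (mod 675). Now have (421/675).
421 ≡ 1 (mod 4), so quadratic reciprocity gives (421/675) = (675/421). Reduce: 675 ≡ 254 (mod 421). Now have (254/421).
Factor out 2: 254 = 2·127. Since 421 ≡ 5 (mod 8), (2/421) = -1. Now have -(127/421).
421 ≡ 1 (mod 4), so quadratic reciprocity gives (127/421) = (421/127). Reduce: 421 ≡ 40 (mod 127). Now have -(40/127).
Factor out 2: 40 = 2^3·5. Since 127 ≡ 7 (mod 8), (2/127) = +1, and (2/127)^3 = +1. Now have -(5/127).
5 ≡ 1 (mod 4), so quadratic reciprocity gives (5/127) = (127/5). Reduce: 127 ≡ 2 (mod 5). Now have -(2/5).
Factor out 2: 2 = 2. Since 5 ≡ 5 (mod 8), (2/5) = -1. Now have (1/5).
(1/5) = 1. Collecting the sign factors: 1.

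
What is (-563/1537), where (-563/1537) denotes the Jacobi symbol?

1

(-563/1537)
  = (563/1537)    [1537 ≡ 1 mod 4 ⇒ (-1/1537) = +1]
  = (1537/563)    [QR: 1537 ≡ 1 mod 4, sign kept]
  = (411/563)    [1537 ≡ 411 mod 563]
  = -(563/411)    [QR: both ≡ 3 mod 4, sign flips]
  = -(152/411)    [563 ≡ 152 mod 411]
  = (19/411)    [411 ≡ 3 mod 8 ⇒ (2/411)^3 = -1]
  = -(411/19)    [QR: both ≡ 3 mod 4, sign flips]
  = -(12/19)    [411 ≡ 12 mod 19]
  = -(3/19)    [19 ≡ 3 mod 8 ⇒ (2/19)^2 = +1]
  = (19/3)    [QR: both ≡ 3 mod 4, sign flips]
  = (1/3)    [19 ≡ 1 mod 3]
  = 1    [(1/3) = 1]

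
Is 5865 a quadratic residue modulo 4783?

(5865|4783)
  = (1082|4783)    [5865 ≡ 1082 mod 4783]
  = (541|4783)    [4783 ≡ 7 mod 8 ⇒ (2|4783) = +1]
  = (4783|541)    [QR: 541 ≡ 1 mod 4, sign kept]
  = (455|541)    [4783 ≡ 455 mod 541]
  = (541|455)    [QR: 541 ≡ 1 mod 4, sign kept]
  = (86|455)    [541 ≡ 86 mod 455]
  = (43|455)    [455 ≡ 7 mod 8 ⇒ (2|455) = +1]
  = -(455|43)    [QR: both ≡ 3 mod 4, sign flips]
  = -(25|43)    [455 ≡ 25 mod 43]
  = -(43|25)    [QR: 25 ≡ 1 mod 4, sign kept]
  = -(18|25)    [43 ≡ 18 mod 25]
  = -(9|25)    [25 ≡ 1 mod 8 ⇒ (2|25) = +1]
  = -(25|9)    [QR: 9 ≡ 1 mod 4, sign kept]
  = -(7|9)    [25 ≡ 7 mod 9]
  = -(9|7)    [QR: 9 ≡ 1 mod 4, sign kept]
  = -(2|7)    [9 ≡ 2 mod 7]
  = -(1|7)    [7 ≡ 7 mod 8 ⇒ (2|7) = +1]
  = -1    [(1|7) = 1]
(5865|4783) = -1, and 4783 is prime, so 5865 is not a quadratic residue mod 4783.

no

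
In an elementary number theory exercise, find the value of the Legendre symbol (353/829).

-1

353 ≡ 1 (mod 4), so quadratic reciprocity gives (353/829) = (829/353). Reduce: 829 ≡ 123 (mod 353). Now have (123/353).
353 ≡ 1 (mod 4), so quadratic reciprocity gives (123/353) = (353/123). Reduce: 353 ≡ 107 (mod 123). Now have (107/123).
Both 107 ≡ 3 and 123 ≡ 3 (mod 4), so reciprocity gives (107/123) = -(123/107). Reduce: 123 ≡ 16 (mod 107). Now have -(16/107).
Factor out 2: 16 = 2^4. Since 107 ≡ 3 (mod 8), (2/107) = -1, and (2/107)^4 = +1. Now have -(1/107).
(1/107) = 1. Collecting the sign factors: -1.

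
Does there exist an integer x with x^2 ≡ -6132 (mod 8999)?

no

(-6132/8999)
  = (2867/8999)    [-6132 ≡ 2867 mod 8999]
  = -(8999/2867)    [QR: both ≡ 3 mod 4, sign flips]
  = -(398/2867)    [8999 ≡ 398 mod 2867]
  = (199/2867)    [2867 ≡ 3 mod 8 ⇒ (2/2867) = -1]
  = -(2867/199)    [QR: both ≡ 3 mod 4, sign flips]
  = -(81/199)    [2867 ≡ 81 mod 199]
  = -(199/81)    [QR: 81 ≡ 1 mod 4, sign kept]
  = -(37/81)    [199 ≡ 37 mod 81]
  = -(81/37)    [QR: 37 ≡ 1 mod 4, sign kept]
  = -(7/37)    [81 ≡ 7 mod 37]
  = -(37/7)    [QR: 37 ≡ 1 mod 4, sign kept]
  = -(2/7)    [37 ≡ 2 mod 7]
  = -(1/7)    [7 ≡ 7 mod 8 ⇒ (2/7) = +1]
  = -1    [(1/7) = 1]
(-6132/8999) = -1, and 8999 is prime, so -6132 is not a quadratic residue mod 8999.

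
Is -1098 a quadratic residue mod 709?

yes

Reduce the numerator: -1098 ≡ 320 (mod 709), so (-1098/709) = (320/709).
Factor out 2: 320 = 2^6·5. Since 709 ≡ 5 (mod 8), (2/709) = -1, and (2/709)^6 = +1. Now have (5/709).
5 ≡ 1 (mod 4), so quadratic reciprocity gives (5/709) = (709/5). Reduce: 709 ≡ 4 (mod 5). Now have (4/5).
Factor out 2: 4 = 2^2. Since 5 ≡ 5 (mod 8), (2/5) = -1, and (2/5)^2 = +1. Now have (1/5).
(1/5) = 1. Collecting the sign factors: 1.
(-1098/709) = 1, and 709 is prime, so -1098 is a quadratic residue mod 709.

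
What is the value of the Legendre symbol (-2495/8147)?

1

(-2495/8147)
  = (5652/8147)    [-2495 ≡ 5652 mod 8147]
  = (1413/8147)    [8147 ≡ 3 mod 8 ⇒ (2/8147)^2 = +1]
  = (8147/1413)    [QR: 1413 ≡ 1 mod 4, sign kept]
  = (1082/1413)    [8147 ≡ 1082 mod 1413]
  = -(541/1413)    [1413 ≡ 5 mod 8 ⇒ (2/1413) = -1]
  = -(1413/541)    [QR: 541 ≡ 1 mod 4, sign kept]
  = -(331/541)    [1413 ≡ 331 mod 541]
  = -(541/331)    [QR: 541 ≡ 1 mod 4, sign kept]
  = -(210/331)    [541 ≡ 210 mod 331]
  = (105/331)    [331 ≡ 3 mod 8 ⇒ (2/331) = -1]
  = (331/105)    [QR: 105 ≡ 1 mod 4, sign kept]
  = (16/105)    [331 ≡ 16 mod 105]
  = (1/105)    [105 ≡ 1 mod 8 ⇒ (2/105)^4 = +1]
  = 1    [(1/105) = 1]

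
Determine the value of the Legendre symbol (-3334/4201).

(-3334/4201)
  = (3334/4201)    [4201 ≡ 1 mod 4 ⇒ (-1/4201) = +1]
  = (1667/4201)    [4201 ≡ 1 mod 8 ⇒ (2/4201) = +1]
  = (4201/1667)    [QR: 4201 ≡ 1 mod 4, sign kept]
  = (867/1667)    [4201 ≡ 867 mod 1667]
  = -(1667/867)    [QR: both ≡ 3 mod 4, sign flips]
  = -(800/867)    [1667 ≡ 800 mod 867]
  = (25/867)    [867 ≡ 3 mod 8 ⇒ (2/867)^5 = -1]
  = (867/25)    [QR: 25 ≡ 1 mod 4, sign kept]
  = (17/25)    [867 ≡ 17 mod 25]
  = (25/17)    [QR: 17 ≡ 1 mod 4, sign kept]
  = (8/17)    [25 ≡ 8 mod 17]
  = (1/17)    [17 ≡ 1 mod 8 ⇒ (2/17)^3 = +1]
  = 1    [(1/17) = 1]

1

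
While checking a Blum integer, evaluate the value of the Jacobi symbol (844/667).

-1

(844/667)
  = (177/667)    [844 ≡ 177 mod 667]
  = (667/177)    [QR: 177 ≡ 1 mod 4, sign kept]
  = (136/177)    [667 ≡ 136 mod 177]
  = (17/177)    [177 ≡ 1 mod 8 ⇒ (2/177)^3 = +1]
  = (177/17)    [QR: 17 ≡ 1 mod 4, sign kept]
  = (7/17)    [177 ≡ 7 mod 17]
  = (17/7)    [QR: 17 ≡ 1 mod 4, sign kept]
  = (3/7)    [17 ≡ 3 mod 7]
  = -(7/3)    [QR: both ≡ 3 mod 4, sign flips]
  = -(1/3)    [7 ≡ 1 mod 3]
  = -1    [(1/3) = 1]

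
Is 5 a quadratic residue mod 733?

(5|733)
  = (733|5)    [QR: 5 ≡ 1 mod 4, sign kept]
  = (3|5)    [733 ≡ 3 mod 5]
  = (5|3)    [QR: 5 ≡ 1 mod 4, sign kept]
  = (2|3)    [5 ≡ 2 mod 3]
  = -(1|3)    [3 ≡ 3 mod 8 ⇒ (2|3) = -1]
  = -1    [(1|3) = 1]
(5|733) = -1, and 733 is prime, so 5 is not a quadratic residue mod 733.

no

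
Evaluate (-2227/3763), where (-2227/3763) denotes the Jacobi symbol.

1

Pull out -1: (-2227/3763) = (-1/3763)·(2227/3763). Since 3763 ≡ 3 (mod 4), (-1/3763) = -1. Now have -(2227/3763).
Both 2227 ≡ 3 and 3763 ≡ 3 (mod 4), so reciprocity gives (2227/3763) = -(3763/2227). Reduce: 3763 ≡ 1536 (mod 2227). Now have (1536/2227).
Factor out 2: 1536 = 2^9·3. Since 2227 ≡ 3 (mod 8), (2/2227) = -1, and (2/2227)^9 = -1. Now have -(3/2227).
Both 3 ≡ 3 and 2227 ≡ 3 (mod 4), so reciprocity gives (3/2227) = -(2227/3). Reduce: 2227 ≡ 1 (mod 3). Now have (1/3).
(1/3) = 1. Collecting the sign factors: 1.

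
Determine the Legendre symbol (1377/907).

Reduce the numerator: 1377 ≡ 470 (mod 907), so (1377/907) = (470/907).
Factor out 2: 470 = 2·235. Since 907 ≡ 3 (mod 8), (2/907) = -1. Now have -(235/907).
Both 235 ≡ 3 and 907 ≡ 3 (mod 4), so reciprocity gives (235/907) = -(907/235). Reduce: 907 ≡ 202 (mod 235). Now have (202/235).
Factor out 2: 202 = 2·101. Since 235 ≡ 3 (mod 8), (2/235) = -1. Now have -(101/235).
101 ≡ 1 (mod 4), so quadratic reciprocity gives (101/235) = (235/101). Reduce: 235 ≡ 33 (mod 101). Now have -(33/101).
33 ≡ 1 (mod 4), so quadratic reciprocity gives (33/101) = (101/33). Reduce: 101 ≡ 2 (mod 33). Now have -(2/33).
Factor out 2: 2 = 2. Since 33 ≡ 1 (mod 8), (2/33) = +1. Now have -(1/33).
(1/33) = 1. Collecting the sign factors: -1.

-1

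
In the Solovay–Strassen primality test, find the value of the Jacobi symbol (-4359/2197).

(-4359/2197)
  = (4359/2197)    [2197 ≡ 1 mod 4 ⇒ (-1/2197) = +1]
  = (2162/2197)    [4359 ≡ 2162 mod 2197]
  = -(1081/2197)    [2197 ≡ 5 mod 8 ⇒ (2/2197) = -1]
  = -(2197/1081)    [QR: 1081 ≡ 1 mod 4, sign kept]
  = -(35/1081)    [2197 ≡ 35 mod 1081]
  = -(1081/35)    [QR: 1081 ≡ 1 mod 4, sign kept]
  = -(31/35)    [1081 ≡ 31 mod 35]
  = (35/31)    [QR: both ≡ 3 mod 4, sign flips]
  = (4/31)    [35 ≡ 4 mod 31]
  = (1/31)    [31 ≡ 7 mod 8 ⇒ (2/31)^2 = +1]
  = 1    [(1/31) = 1]

1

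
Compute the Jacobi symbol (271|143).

1

Reduce the numerator: 271 ≡ 128 (mod 143), so (271|143) = (128|143).
Factor out 2: 128 = 2^7. Since 143 ≡ 7 (mod 8), (2|143) = +1, and (2|143)^7 = +1. Now have (1|143).
(1|143) = 1. Collecting the sign factors: 1.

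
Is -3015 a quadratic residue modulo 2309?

Pull out -1: (-3015/2309) = (-1/2309)·(3015/2309). Since 2309 ≡ 1 (mod 4), (-1/2309) = +1. Now have (3015/2309).
Reduce the numerator: 3015 ≡ 706 (mod 2309), so (3015/2309) = (706/2309).
Factor out 2: 706 = 2·353. Since 2309 ≡ 5 (mod 8), (2/2309) = -1. Now have -(353/2309).
353 ≡ 1 (mod 4), so quadratic reciprocity gives (353/2309) = (2309/353). Reduce: 2309 ≡ 191 (mod 353). Now have -(191/353).
353 ≡ 1 (mod 4), so quadratic reciprocity gives (191/353) = (353/191). Reduce: 353 ≡ 162 (mod 191). Now have -(162/191).
Factor out 2: 162 = 2·81. Since 191 ≡ 7 (mod 8), (2/191) = +1. Now have -(81/191).
81 ≡ 1 (mod 4), so quadratic reciprocity gives (81/191) = (191/81). Reduce: 191 ≡ 29 (mod 81). Now have -(29/81).
29 ≡ 1 (mod 4), so quadratic reciprocity gives (29/81) = (81/29). Reduce: 81 ≡ 23 (mod 29). Now have -(23/29).
29 ≡ 1 (mod 4), so quadratic reciprocity gives (23/29) = (29/23). Reduce: 29 ≡ 6 (mod 23). Now have -(6/23).
Factor out 2: 6 = 2·3. Since 23 ≡ 7 (mod 8), (2/23) = +1. Now have -(3/23).
Both 3 ≡ 3 and 23 ≡ 3 (mod 4), so reciprocity gives (3/23) = -(23/3). Reduce: 23 ≡ 2 (mod 3). Now have (2/3).
Factor out 2: 2 = 2. Since 3 ≡ 3 (mod 8), (2/3) = -1. Now have -(1/3).
(1/3) = 1. Collecting the sign factors: -1.
The Legendre symbol is -1, so x^2 ≡ -3015 (mod 2309) has no solution.

no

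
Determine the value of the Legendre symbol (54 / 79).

-1

(54 / 79)
  = (27 / 79)    [79 ≡ 7 mod 8 ⇒ (2 / 79) = +1]
  = -(79 / 27)    [QR: both ≡ 3 mod 4, sign flips]
  = -(25 / 27)    [79 ≡ 25 mod 27]
  = -(27 / 25)    [QR: 25 ≡ 1 mod 4, sign kept]
  = -(2 / 25)    [27 ≡ 2 mod 25]
  = -(1 / 25)    [25 ≡ 1 mod 8 ⇒ (2 / 25) = +1]
  = -1    [(1 / 25) = 1]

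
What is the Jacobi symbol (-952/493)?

(-952/493)
  = (34/493)    [-952 ≡ 34 mod 493]
  = -(17/493)    [493 ≡ 5 mod 8 ⇒ (2/493) = -1]
  = -(493/17)    [QR: 17 ≡ 1 mod 4, sign kept]
  = -(0/17)    [493 ≡ 0 mod 17]
  = 0    [numerator 0, gcd > 1]

0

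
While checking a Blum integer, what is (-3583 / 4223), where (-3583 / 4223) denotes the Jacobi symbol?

(-3583 / 4223)
  = (640 / 4223)    [-3583 ≡ 640 mod 4223]
  = (5 / 4223)    [4223 ≡ 7 mod 8 ⇒ (2 / 4223)^7 = +1]
  = (4223 / 5)    [QR: 5 ≡ 1 mod 4, sign kept]
  = (3 / 5)    [4223 ≡ 3 mod 5]
  = (5 / 3)    [QR: 5 ≡ 1 mod 4, sign kept]
  = (2 / 3)    [5 ≡ 2 mod 3]
  = -(1 / 3)    [3 ≡ 3 mod 8 ⇒ (2 / 3) = -1]
  = -1    [(1 / 3) = 1]

-1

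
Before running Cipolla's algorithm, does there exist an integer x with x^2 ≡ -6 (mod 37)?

(-6/37)
  = (6/37)    [37 ≡ 1 mod 4 ⇒ (-1/37) = +1]
  = -(3/37)    [37 ≡ 5 mod 8 ⇒ (2/37) = -1]
  = -(37/3)    [QR: 37 ≡ 1 mod 4, sign kept]
  = -(1/3)    [37 ≡ 1 mod 3]
  = -1    [(1/3) = 1]
The Legendre symbol is -1, so x^2 ≡ -6 (mod 37) has no solution.

no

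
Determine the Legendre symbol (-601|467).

-1

(-601|467)
  = (333|467)    [-601 ≡ 333 mod 467]
  = (467|333)    [QR: 333 ≡ 1 mod 4, sign kept]
  = (134|333)    [467 ≡ 134 mod 333]
  = -(67|333)    [333 ≡ 5 mod 8 ⇒ (2|333) = -1]
  = -(333|67)    [QR: 333 ≡ 1 mod 4, sign kept]
  = -(65|67)    [333 ≡ 65 mod 67]
  = -(67|65)    [QR: 65 ≡ 1 mod 4, sign kept]
  = -(2|65)    [67 ≡ 2 mod 65]
  = -(1|65)    [65 ≡ 1 mod 8 ⇒ (2|65) = +1]
  = -1    [(1|65) = 1]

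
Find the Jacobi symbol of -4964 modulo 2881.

-1

(-4964 / 2881)
  = (798 / 2881)    [-4964 ≡ 798 mod 2881]
  = (399 / 2881)    [2881 ≡ 1 mod 8 ⇒ (2 / 2881) = +1]
  = (2881 / 399)    [QR: 2881 ≡ 1 mod 4, sign kept]
  = (88 / 399)    [2881 ≡ 88 mod 399]
  = (11 / 399)    [399 ≡ 7 mod 8 ⇒ (2 / 399)^3 = +1]
  = -(399 / 11)    [QR: both ≡ 3 mod 4, sign flips]
  = -(3 / 11)    [399 ≡ 3 mod 11]
  = (11 / 3)    [QR: both ≡ 3 mod 4, sign flips]
  = (2 / 3)    [11 ≡ 2 mod 3]
  = -(1 / 3)    [3 ≡ 3 mod 8 ⇒ (2 / 3) = -1]
  = -1    [(1 / 3) = 1]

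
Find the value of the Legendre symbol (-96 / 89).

(-96 / 89)
  = (96 / 89)    [89 ≡ 1 mod 4 ⇒ (-1 / 89) = +1]
  = (7 / 89)    [96 ≡ 7 mod 89]
  = (89 / 7)    [QR: 89 ≡ 1 mod 4, sign kept]
  = (5 / 7)    [89 ≡ 5 mod 7]
  = (7 / 5)    [QR: 5 ≡ 1 mod 4, sign kept]
  = (2 / 5)    [7 ≡ 2 mod 5]
  = -(1 / 5)    [5 ≡ 5 mod 8 ⇒ (2 / 5) = -1]
  = -1    [(1 / 5) = 1]

-1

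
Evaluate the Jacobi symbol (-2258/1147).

1

Reduce the numerator: -2258 ≡ 36 (mod 1147), so (-2258/1147) = (36/1147).
Factor out 2: 36 = 2^2·9. Since 1147 ≡ 3 (mod 8), (2/1147) = -1, and (2/1147)^2 = +1. Now have (9/1147).
9 ≡ 1 (mod 4), so quadratic reciprocity gives (9/1147) = (1147/9). Reduce: 1147 ≡ 4 (mod 9). Now have (4/9).
Factor out 2: 4 = 2^2. Since 9 ≡ 1 (mod 8), (2/9) = +1, and (2/9)^2 = +1. Now have (1/9).
(1/9) = 1. Collecting the sign factors: 1.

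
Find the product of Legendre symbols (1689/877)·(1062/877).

By multiplicativity, (1689·1062/877) = (1689/877)·(1062/877).
First factor (1689/877):
(1689/877)
  = (812/877)    [1689 ≡ 812 mod 877]
  = (203/877)    [877 ≡ 5 mod 8 ⇒ (2/877)^2 = +1]
  = (877/203)    [QR: 877 ≡ 1 mod 4, sign kept]
  = (65/203)    [877 ≡ 65 mod 203]
  = (203/65)    [QR: 65 ≡ 1 mod 4, sign kept]
  = (8/65)    [203 ≡ 8 mod 65]
  = (1/65)    [65 ≡ 1 mod 8 ⇒ (2/65)^3 = +1]
  = 1    [(1/65) = 1]
Second factor (1062/877):
(1062/877)
  = (185/877)    [1062 ≡ 185 mod 877]
  = (877/185)    [QR: 185 ≡ 1 mod 4, sign kept]
  = (137/185)    [877 ≡ 137 mod 185]
  = (185/137)    [QR: 137 ≡ 1 mod 4, sign kept]
  = (48/137)    [185 ≡ 48 mod 137]
  = (3/137)    [137 ≡ 1 mod 8 ⇒ (2/137)^4 = +1]
  = (137/3)    [QR: 137 ≡ 1 mod 4, sign kept]
  = (2/3)    [137 ≡ 2 mod 3]
  = -(1/3)    [3 ≡ 3 mod 8 ⇒ (2/3) = -1]
  = -1    [(1/3) = 1]
Product: (1)·(-1) = -1.

-1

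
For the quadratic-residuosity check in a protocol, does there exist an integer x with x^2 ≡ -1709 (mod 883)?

yes

Reduce the numerator: -1709 ≡ 57 (mod 883), so (-1709/883) = (57/883).
57 ≡ 1 (mod 4), so quadratic reciprocity gives (57/883) = (883/57). Reduce: 883 ≡ 28 (mod 57). Now have (28/57).
Factor out 2: 28 = 2^2·7. Since 57 ≡ 1 (mod 8), (2/57) = +1, and (2/57)^2 = +1. Now have (7/57).
57 ≡ 1 (mod 4), so quadratic reciprocity gives (7/57) = (57/7). Reduce: 57 ≡ 1 (mod 7). Now have (1/7).
(1/7) = 1. Collecting the sign factors: 1.
(-1709/883) = 1, and 883 is prime, so -1709 is a quadratic residue mod 883.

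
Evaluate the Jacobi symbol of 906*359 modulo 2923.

-1

By multiplicativity, (906·359/2923) = (906/2923)·(359/2923).
First factor (906/2923):
(906/2923)
  = -(453/2923)    [2923 ≡ 3 mod 8 ⇒ (2/2923) = -1]
  = -(2923/453)    [QR: 453 ≡ 1 mod 4, sign kept]
  = -(205/453)    [2923 ≡ 205 mod 453]
  = -(453/205)    [QR: 205 ≡ 1 mod 4, sign kept]
  = -(43/205)    [453 ≡ 43 mod 205]
  = -(205/43)    [QR: 205 ≡ 1 mod 4, sign kept]
  = -(33/43)    [205 ≡ 33 mod 43]
  = -(43/33)    [QR: 33 ≡ 1 mod 4, sign kept]
  = -(10/33)    [43 ≡ 10 mod 33]
  = -(5/33)    [33 ≡ 1 mod 8 ⇒ (2/33) = +1]
  = -(33/5)    [QR: 5 ≡ 1 mod 4, sign kept]
  = -(3/5)    [33 ≡ 3 mod 5]
  = -(5/3)    [QR: 5 ≡ 1 mod 4, sign kept]
  = -(2/3)    [5 ≡ 2 mod 3]
  = (1/3)    [3 ≡ 3 mod 8 ⇒ (2/3) = -1]
  = 1    [(1/3) = 1]
Second factor (359/2923):
(359/2923)
  = -(2923/359)    [QR: both ≡ 3 mod 4, sign flips]
  = -(51/359)    [2923 ≡ 51 mod 359]
  = (359/51)    [QR: both ≡ 3 mod 4, sign flips]
  = (2/51)    [359 ≡ 2 mod 51]
  = -(1/51)    [51 ≡ 3 mod 8 ⇒ (2/51) = -1]
  = -1    [(1/51) = 1]
Product: (1)·(-1) = -1.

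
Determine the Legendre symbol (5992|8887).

-1

Factor out 2: 5992 = 2^3·749. Since 8887 ≡ 7 (mod 8), (2|8887) = +1, and (2|8887)^3 = +1. Now have (749|8887).
749 ≡ 1 (mod 4), so quadratic reciprocity gives (749|8887) = (8887|749). Reduce: 8887 ≡ 648 (mod 749). Now have (648|749).
Factor out 2: 648 = 2^3·81. Since 749 ≡ 5 (mod 8), (2|749) = -1, and (2|749)^3 = -1. Now have -(81|749).
81 ≡ 1 (mod 4), so quadratic reciprocity gives (81|749) = (749|81). Reduce: 749 ≡ 20 (mod 81). Now have -(20|81).
Factor out 2: 20 = 2^2·5. Since 81 ≡ 1 (mod 8), (2|81) = +1, and (2|81)^2 = +1. Now have -(5|81).
5 ≡ 1 (mod 4), so quadratic reciprocity gives (5|81) = (81|5). Reduce: 81 ≡ 1 (mod 5). Now have -(1|5).
(1|5) = 1. Collecting the sign factors: -1.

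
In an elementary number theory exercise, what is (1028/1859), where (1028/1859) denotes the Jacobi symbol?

1

Factor out 2: 1028 = 2^2·257. Since 1859 ≡ 3 (mod 8), (2/1859) = -1, and (2/1859)^2 = +1. Now have (257/1859).
257 ≡ 1 (mod 4), so quadratic reciprocity gives (257/1859) = (1859/257). Reduce: 1859 ≡ 60 (mod 257). Now have (60/257).
Factor out 2: 60 = 2^2·15. Since 257 ≡ 1 (mod 8), (2/257) = +1, and (2/257)^2 = +1. Now have (15/257).
257 ≡ 1 (mod 4), so quadratic reciprocity gives (15/257) = (257/15). Reduce: 257 ≡ 2 (mod 15). Now have (2/15).
Factor out 2: 2 = 2. Since 15 ≡ 7 (mod 8), (2/15) = +1. Now have (1/15).
(1/15) = 1. Collecting the sign factors: 1.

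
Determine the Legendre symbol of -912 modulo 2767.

1

(-912|2767)
  = (1855|2767)    [-912 ≡ 1855 mod 2767]
  = -(2767|1855)    [QR: both ≡ 3 mod 4, sign flips]
  = -(912|1855)    [2767 ≡ 912 mod 1855]
  = -(57|1855)    [1855 ≡ 7 mod 8 ⇒ (2|1855)^4 = +1]
  = -(1855|57)    [QR: 57 ≡ 1 mod 4, sign kept]
  = -(31|57)    [1855 ≡ 31 mod 57]
  = -(57|31)    [QR: 57 ≡ 1 mod 4, sign kept]
  = -(26|31)    [57 ≡ 26 mod 31]
  = -(13|31)    [31 ≡ 7 mod 8 ⇒ (2|31) = +1]
  = -(31|13)    [QR: 13 ≡ 1 mod 4, sign kept]
  = -(5|13)    [31 ≡ 5 mod 13]
  = -(13|5)    [QR: 5 ≡ 1 mod 4, sign kept]
  = -(3|5)    [13 ≡ 3 mod 5]
  = -(5|3)    [QR: 5 ≡ 1 mod 4, sign kept]
  = -(2|3)    [5 ≡ 2 mod 3]
  = (1|3)    [3 ≡ 3 mod 8 ⇒ (2|3) = -1]
  = 1    [(1|3) = 1]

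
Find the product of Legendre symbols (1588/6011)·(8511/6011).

By multiplicativity, (1588·8511/6011) = (1588/6011)·(8511/6011).
First factor (1588/6011):
(1588/6011)
  = (397/6011)    [6011 ≡ 3 mod 8 ⇒ (2/6011)^2 = +1]
  = (6011/397)    [QR: 397 ≡ 1 mod 4, sign kept]
  = (56/397)    [6011 ≡ 56 mod 397]
  = -(7/397)    [397 ≡ 5 mod 8 ⇒ (2/397)^3 = -1]
  = -(397/7)    [QR: 397 ≡ 1 mod 4, sign kept]
  = -(5/7)    [397 ≡ 5 mod 7]
  = -(7/5)    [QR: 5 ≡ 1 mod 4, sign kept]
  = -(2/5)    [7 ≡ 2 mod 5]
  = (1/5)    [5 ≡ 5 mod 8 ⇒ (2/5) = -1]
  = 1    [(1/5) = 1]
Second factor (8511/6011):
(8511/6011)
  = (2500/6011)    [8511 ≡ 2500 mod 6011]
  = (625/6011)    [6011 ≡ 3 mod 8 ⇒ (2/6011)^2 = +1]
  = (6011/625)    [QR: 625 ≡ 1 mod 4, sign kept]
  = (386/625)    [6011 ≡ 386 mod 625]
  = (193/625)    [625 ≡ 1 mod 8 ⇒ (2/625) = +1]
  = (625/193)    [QR: 193 ≡ 1 mod 4, sign kept]
  = (46/193)    [625 ≡ 46 mod 193]
  = (23/193)    [193 ≡ 1 mod 8 ⇒ (2/193) = +1]
  = (193/23)    [QR: 193 ≡ 1 mod 4, sign kept]
  = (9/23)    [193 ≡ 9 mod 23]
  = (23/9)    [QR: 9 ≡ 1 mod 4, sign kept]
  = (5/9)    [23 ≡ 5 mod 9]
  = (9/5)    [QR: 5 ≡ 1 mod 4, sign kept]
  = (4/5)    [9 ≡ 4 mod 5]
  = (1/5)    [5 ≡ 5 mod 8 ⇒ (2/5)^2 = +1]
  = 1    [(1/5) = 1]
Product: (1)·(1) = 1.

1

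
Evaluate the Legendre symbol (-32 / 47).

-1

(-32 / 47)
  = (15 / 47)    [-32 ≡ 15 mod 47]
  = -(47 / 15)    [QR: both ≡ 3 mod 4, sign flips]
  = -(2 / 15)    [47 ≡ 2 mod 15]
  = -(1 / 15)    [15 ≡ 7 mod 8 ⇒ (2 / 15) = +1]
  = -1    [(1 / 15) = 1]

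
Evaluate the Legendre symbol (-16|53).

Pull out -1: (-16|53) = (-1|53)·(16|53). Since 53 ≡ 1 (mod 4), (-1|53) = +1. Now have (16|53).
Factor out 2: 16 = 2^4. Since 53 ≡ 5 (mod 8), (2|53) = -1, and (2|53)^4 = +1. Now have (1|53).
(1|53) = 1. Collecting the sign factors: 1.

1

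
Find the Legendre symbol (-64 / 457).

1

(-64 / 457)
  = (393 / 457)    [-64 ≡ 393 mod 457]
  = (457 / 393)    [QR: 393 ≡ 1 mod 4, sign kept]
  = (64 / 393)    [457 ≡ 64 mod 393]
  = (1 / 393)    [393 ≡ 1 mod 8 ⇒ (2 / 393)^6 = +1]
  = 1    [(1 / 393) = 1]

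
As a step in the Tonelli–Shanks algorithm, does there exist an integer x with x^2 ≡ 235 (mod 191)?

(235/191)
  = (44/191)    [235 ≡ 44 mod 191]
  = (11/191)    [191 ≡ 7 mod 8 ⇒ (2/191)^2 = +1]
  = -(191/11)    [QR: both ≡ 3 mod 4, sign flips]
  = -(4/11)    [191 ≡ 4 mod 11]
  = -(1/11)    [11 ≡ 3 mod 8 ⇒ (2/11)^2 = +1]
  = -1    [(1/11) = 1]
The Legendre symbol is -1, so x^2 ≡ 235 (mod 191) has no solution.

no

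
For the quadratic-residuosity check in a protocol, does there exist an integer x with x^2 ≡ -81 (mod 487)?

Pull out -1: (-81/487) = (-1/487)·(81/487). Since 487 ≡ 3 (mod 4), (-1/487) = -1. Now have -(81/487).
81 ≡ 1 (mod 4), so quadratic reciprocity gives (81/487) = (487/81). Reduce: 487 ≡ 1 (mod 81). Now have -(1/81).
(1/81) = 1. Collecting the sign factors: -1.
(-81/487) = -1, and 487 is prime, so -81 is not a quadratic residue mod 487.

no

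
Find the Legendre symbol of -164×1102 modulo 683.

-1

By multiplicativity, (-164·1102/683) = (-164/683)·(1102/683).
First factor (-164/683):
Reduce the numerator: -164 ≡ 519 (mod 683), so (-164/683) = (519/683).
Both 519 ≡ 3 and 683 ≡ 3 (mod 4), so reciprocity gives (519/683) = -(683/519). Reduce: 683 ≡ 164 (mod 519). Now have -(164/519).
Factor out 2: 164 = 2^2·41. Since 519 ≡ 7 (mod 8), (2/519) = +1, and (2/519)^2 = +1. Now have -(41/519).
41 ≡ 1 (mod 4), so quadratic reciprocity gives (41/519) = (519/41). Reduce: 519 ≡ 27 (mod 41). Now have -(27/41).
41 ≡ 1 (mod 4), so quadratic reciprocity gives (27/41) = (41/27). Reduce: 41 ≡ 14 (mod 27). Now have -(14/27).
Factor out 2: 14 = 2·7. Since 27 ≡ 3 (mod 8), (2/27) = -1. Now have (7/27).
Both 7 ≡ 3 and 27 ≡ 3 (mod 4), so reciprocity gives (7/27) = -(27/7). Reduce: 27 ≡ 6 (mod 7). Now have -(6/7).
Factor out 2: 6 = 2·3. Since 7 ≡ 7 (mod 8), (2/7) = +1. Now have -(3/7).
Both 3 ≡ 3 and 7 ≡ 3 (mod 4), so reciprocity gives (3/7) = -(7/3). Reduce: 7 ≡ 1 (mod 3). Now have (1/3).
(1/3) = 1. Collecting the sign factors: 1.
Second factor (1102/683):
Reduce the numerator: 1102 ≡ 419 (mod 683), so (1102/683) = (419/683).
Both 419 ≡ 3 and 683 ≡ 3 (mod 4), so reciprocity gives (419/683) = -(683/419). Reduce: 683 ≡ 264 (mod 419). Now have -(264/419).
Factor out 2: 264 = 2^3·33. Since 419 ≡ 3 (mod 8), (2/419) = -1, and (2/419)^3 = -1. Now have (33/419).
33 ≡ 1 (mod 4), so quadratic reciprocity gives (33/419) = (419/33). Reduce: 419 ≡ 23 (mod 33). Now have (23/33).
33 ≡ 1 (mod 4), so quadratic reciprocity gives (23/33) = (33/23). Reduce: 33 ≡ 10 (mod 23). Now have (10/23).
Factor out 2: 10 = 2·5. Since 23 ≡ 7 (mod 8), (2/23) = +1. Now have (5/23).
5 ≡ 1 (mod 4), so quadratic reciprocity gives (5/23) = (23/5). Reduce: 23 ≡ 3 (mod 5). Now have (3/5).
5 ≡ 1 (mod 4), so quadratic reciprocity gives (3/5) = (5/3). Reduce: 5 ≡ 2 (mod 3). Now have (2/3).
Factor out 2: 2 = 2. Since 3 ≡ 3 (mod 8), (2/3) = -1. Now have -(1/3).
(1/3) = 1. Collecting the sign factors: -1.
Product: (1)·(-1) = -1.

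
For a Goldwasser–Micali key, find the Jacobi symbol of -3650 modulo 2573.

-1

(-3650/2573)
  = (1496/2573)    [-3650 ≡ 1496 mod 2573]
  = -(187/2573)    [2573 ≡ 5 mod 8 ⇒ (2/2573)^3 = -1]
  = -(2573/187)    [QR: 2573 ≡ 1 mod 4, sign kept]
  = -(142/187)    [2573 ≡ 142 mod 187]
  = (71/187)    [187 ≡ 3 mod 8 ⇒ (2/187) = -1]
  = -(187/71)    [QR: both ≡ 3 mod 4, sign flips]
  = -(45/71)    [187 ≡ 45 mod 71]
  = -(71/45)    [QR: 45 ≡ 1 mod 4, sign kept]
  = -(26/45)    [71 ≡ 26 mod 45]
  = (13/45)    [45 ≡ 5 mod 8 ⇒ (2/45) = -1]
  = (45/13)    [QR: 13 ≡ 1 mod 4, sign kept]
  = (6/13)    [45 ≡ 6 mod 13]
  = -(3/13)    [13 ≡ 5 mod 8 ⇒ (2/13) = -1]
  = -(13/3)    [QR: 13 ≡ 1 mod 4, sign kept]
  = -(1/3)    [13 ≡ 1 mod 3]
  = -1    [(1/3) = 1]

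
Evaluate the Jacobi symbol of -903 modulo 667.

(-903/667)
  = (431/667)    [-903 ≡ 431 mod 667]
  = -(667/431)    [QR: both ≡ 3 mod 4, sign flips]
  = -(236/431)    [667 ≡ 236 mod 431]
  = -(59/431)    [431 ≡ 7 mod 8 ⇒ (2/431)^2 = +1]
  = (431/59)    [QR: both ≡ 3 mod 4, sign flips]
  = (18/59)    [431 ≡ 18 mod 59]
  = -(9/59)    [59 ≡ 3 mod 8 ⇒ (2/59) = -1]
  = -(59/9)    [QR: 9 ≡ 1 mod 4, sign kept]
  = -(5/9)    [59 ≡ 5 mod 9]
  = -(9/5)    [QR: 5 ≡ 1 mod 4, sign kept]
  = -(4/5)    [9 ≡ 4 mod 5]
  = -(1/5)    [5 ≡ 5 mod 8 ⇒ (2/5)^2 = +1]
  = -1    [(1/5) = 1]

-1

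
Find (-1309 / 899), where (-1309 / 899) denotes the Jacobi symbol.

Reduce the numerator: -1309 ≡ 489 (mod 899), so (-1309 / 899) = (489 / 899).
489 ≡ 1 (mod 4), so quadratic reciprocity gives (489 / 899) = (899 / 489). Reduce: 899 ≡ 410 (mod 489). Now have (410 / 489).
Factor out 2: 410 = 2·205. Since 489 ≡ 1 (mod 8), (2 / 489) = +1. Now have (205 / 489).
205 ≡ 1 (mod 4), so quadratic reciprocity gives (205 / 489) = (489 / 205). Reduce: 489 ≡ 79 (mod 205). Now have (79 / 205).
205 ≡ 1 (mod 4), so quadratic reciprocity gives (79 / 205) = (205 / 79). Reduce: 205 ≡ 47 (mod 79). Now have (47 / 79).
Both 47 ≡ 3 and 79 ≡ 3 (mod 4), so reciprocity gives (47 / 79) = -(79 / 47). Reduce: 79 ≡ 32 (mod 47). Now have -(32 / 47).
Factor out 2: 32 = 2^5. Since 47 ≡ 7 (mod 8), (2 / 47) = +1, and (2 / 47)^5 = +1. Now have -(1 / 47).
(1 / 47) = 1. Collecting the sign factors: -1.

-1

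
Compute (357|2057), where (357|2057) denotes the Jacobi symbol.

0

(357|2057)
  = (2057|357)    [QR: 357 ≡ 1 mod 4, sign kept]
  = (272|357)    [2057 ≡ 272 mod 357]
  = (17|357)    [357 ≡ 5 mod 8 ⇒ (2|357)^4 = +1]
  = (357|17)    [QR: 17 ≡ 1 mod 4, sign kept]
  = (0|17)    [357 ≡ 0 mod 17]
  = 0    [numerator 0, gcd > 1]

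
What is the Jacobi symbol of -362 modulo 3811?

Pull out -1: (-362 / 3811) = (-1 / 3811)·(362 / 3811). Since 3811 ≡ 3 (mod 4), (-1 / 3811) = -1. Now have -(362 / 3811).
Factor out 2: 362 = 2·181. Since 3811 ≡ 3 (mod 8), (2 / 3811) = -1. Now have (181 / 3811).
181 ≡ 1 (mod 4), so quadratic reciprocity gives (181 / 3811) = (3811 / 181). Reduce: 3811 ≡ 10 (mod 181). Now have (10 / 181).
Factor out 2: 10 = 2·5. Since 181 ≡ 5 (mod 8), (2 / 181) = -1. Now have -(5 / 181).
5 ≡ 1 (mod 4), so quadratic reciprocity gives (5 / 181) = (181 / 5). Reduce: 181 ≡ 1 (mod 5). Now have -(1 / 5).
(1 / 5) = 1. Collecting the sign factors: -1.

-1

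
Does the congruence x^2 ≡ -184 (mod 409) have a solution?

yes

Reduce the numerator: -184 ≡ 225 (mod 409), so (-184|409) = (225|409).
225 ≡ 1 (mod 4), so quadratic reciprocity gives (225|409) = (409|225). Reduce: 409 ≡ 184 (mod 225). Now have (184|225).
Factor out 2: 184 = 2^3·23. Since 225 ≡ 1 (mod 8), (2|225) = +1, and (2|225)^3 = +1. Now have (23|225).
225 ≡ 1 (mod 4), so quadratic reciprocity gives (23|225) = (225|23). Reduce: 225 ≡ 18 (mod 23). Now have (18|23).
Factor out 2: 18 = 2·9. Since 23 ≡ 7 (mod 8), (2|23) = +1. Now have (9|23).
9 ≡ 1 (mod 4), so quadratic reciprocity gives (9|23) = (23|9). Reduce: 23 ≡ 5 (mod 9). Now have (5|9).
5 ≡ 1 (mod 4), so quadratic reciprocity gives (5|9) = (9|5). Reduce: 9 ≡ 4 (mod 5). Now have (4|5).
Factor out 2: 4 = 2^2. Since 5 ≡ 5 (mod 8), (2|5) = -1, and (2|5)^2 = +1. Now have (1|5).
(1|5) = 1. Collecting the sign factors: 1.
The Legendre symbol is 1, so x^2 ≡ -184 (mod 409) has solution.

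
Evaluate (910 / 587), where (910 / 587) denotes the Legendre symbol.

Reduce the numerator: 910 ≡ 323 (mod 587), so (910 / 587) = (323 / 587).
Both 323 ≡ 3 and 587 ≡ 3 (mod 4), so reciprocity gives (323 / 587) = -(587 / 323). Reduce: 587 ≡ 264 (mod 323). Now have -(264 / 323).
Factor out 2: 264 = 2^3·33. Since 323 ≡ 3 (mod 8), (2 / 323) = -1, and (2 / 323)^3 = -1. Now have (33 / 323).
33 ≡ 1 (mod 4), so quadratic reciprocity gives (33 / 323) = (323 / 33). Reduce: 323 ≡ 26 (mod 33). Now have (26 / 33).
Factor out 2: 26 = 2·13. Since 33 ≡ 1 (mod 8), (2 / 33) = +1. Now have (13 / 33).
13 ≡ 1 (mod 4), so quadratic reciprocity gives (13 / 33) = (33 / 13). Reduce: 33 ≡ 7 (mod 13). Now have (7 / 13).
13 ≡ 1 (mod 4), so quadratic reciprocity gives (7 / 13) = (13 / 7). Reduce: 13 ≡ 6 (mod 7). Now have (6 / 7).
Factor out 2: 6 = 2·3. Since 7 ≡ 7 (mod 8), (2 / 7) = +1. Now have (3 / 7).
Both 3 ≡ 3 and 7 ≡ 3 (mod 4), so reciprocity gives (3 / 7) = -(7 / 3). Reduce: 7 ≡ 1 (mod 3). Now have -(1 / 3).
(1 / 3) = 1. Collecting the sign factors: -1.

-1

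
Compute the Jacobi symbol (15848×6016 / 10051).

By multiplicativity, (15848·6016 / 10051) = (15848 / 10051)·(6016 / 10051).
First factor (15848 / 10051):
Reduce the numerator: 15848 ≡ 5797 (mod 10051), so (15848 / 10051) = (5797 / 10051).
5797 ≡ 1 (mod 4), so quadratic reciprocity gives (5797 / 10051) = (10051 / 5797). Reduce: 10051 ≡ 4254 (mod 5797). Now have (4254 / 5797).
Factor out 2: 4254 = 2·2127. Since 5797 ≡ 5 (mod 8), (2 / 5797) = -1. Now have -(2127 / 5797).
5797 ≡ 1 (mod 4), so quadratic reciprocity gives (2127 / 5797) = (5797 / 2127). Reduce: 5797 ≡ 1543 (mod 2127). Now have -(1543 / 2127).
Both 1543 ≡ 3 and 2127 ≡ 3 (mod 4), so reciprocity gives (1543 / 2127) = -(2127 / 1543). Reduce: 2127 ≡ 584 (mod 1543). Now have (584 / 1543).
Factor out 2: 584 = 2^3·73. Since 1543 ≡ 7 (mod 8), (2 / 1543) = +1, and (2 / 1543)^3 = +1. Now have (73 / 1543).
73 ≡ 1 (mod 4), so quadratic reciprocity gives (73 / 1543) = (1543 / 73). Reduce: 1543 ≡ 10 (mod 73). Now have (10 / 73).
Factor out 2: 10 = 2·5. Since 73 ≡ 1 (mod 8), (2 / 73) = +1. Now have (5 / 73).
5 ≡ 1 (mod 4), so quadratic reciprocity gives (5 / 73) = (73 / 5). Reduce: 73 ≡ 3 (mod 5). Now have (3 / 5).
5 ≡ 1 (mod 4), so quadratic reciprocity gives (3 / 5) = (5 / 3). Reduce: 5 ≡ 2 (mod 3). Now have (2 / 3).
Factor out 2: 2 = 2. Since 3 ≡ 3 (mod 8), (2 / 3) = -1. Now have -(1 / 3).
(1 / 3) = 1. Collecting the sign factors: -1.
Second factor (6016 / 10051):
Factor out 2: 6016 = 2^7·47. Since 10051 ≡ 3 (mod 8), (2 / 10051) = -1, and (2 / 10051)^7 = -1. Now have -(47 / 10051).
Both 47 ≡ 3 and 10051 ≡ 3 (mod 4), so reciprocity gives (47 / 10051) = -(10051 / 47). Reduce: 10051 ≡ 40 (mod 47). Now have (40 / 47).
Factor out 2: 40 = 2^3·5. Since 47 ≡ 7 (mod 8), (2 / 47) = +1, and (2 / 47)^3 = +1. Now have (5 / 47).
5 ≡ 1 (mod 4), so quadratic reciprocity gives (5 / 47) = (47 / 5). Reduce: 47 ≡ 2 (mod 5). Now have (2 / 5).
Factor out 2: 2 = 2. Since 5 ≡ 5 (mod 8), (2 / 5) = -1. Now have -(1 / 5).
(1 / 5) = 1. Collecting the sign factors: -1.
Product: (-1)·(-1) = 1.

1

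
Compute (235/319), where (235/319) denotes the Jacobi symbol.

(235/319)
  = -(319/235)    [QR: both ≡ 3 mod 4, sign flips]
  = -(84/235)    [319 ≡ 84 mod 235]
  = -(21/235)    [235 ≡ 3 mod 8 ⇒ (2/235)^2 = +1]
  = -(235/21)    [QR: 21 ≡ 1 mod 4, sign kept]
  = -(4/21)    [235 ≡ 4 mod 21]
  = -(1/21)    [21 ≡ 5 mod 8 ⇒ (2/21)^2 = +1]
  = -1    [(1/21) = 1]

-1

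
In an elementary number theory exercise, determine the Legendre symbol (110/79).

Reduce the numerator: 110 ≡ 31 (mod 79), so (110/79) = (31/79).
Both 31 ≡ 3 and 79 ≡ 3 (mod 4), so reciprocity gives (31/79) = -(79/31). Reduce: 79 ≡ 17 (mod 31). Now have -(17/31).
17 ≡ 1 (mod 4), so quadratic reciprocity gives (17/31) = (31/17). Reduce: 31 ≡ 14 (mod 17). Now have -(14/17).
Factor out 2: 14 = 2·7. Since 17 ≡ 1 (mod 8), (2/17) = +1. Now have -(7/17).
17 ≡ 1 (mod 4), so quadratic reciprocity gives (7/17) = (17/7). Reduce: 17 ≡ 3 (mod 7). Now have -(3/7).
Both 3 ≡ 3 and 7 ≡ 3 (mod 4), so reciprocity gives (3/7) = -(7/3). Reduce: 7 ≡ 1 (mod 3). Now have (1/3).
(1/3) = 1. Collecting the sign factors: 1.

1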